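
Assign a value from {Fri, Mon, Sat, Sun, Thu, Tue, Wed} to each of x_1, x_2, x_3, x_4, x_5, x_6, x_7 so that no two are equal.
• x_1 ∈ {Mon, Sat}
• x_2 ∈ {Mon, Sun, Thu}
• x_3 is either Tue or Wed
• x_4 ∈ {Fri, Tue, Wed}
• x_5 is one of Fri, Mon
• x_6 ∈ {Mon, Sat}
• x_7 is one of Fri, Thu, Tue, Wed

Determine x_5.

Among the 7 variables, Sun fits only x_2 (and all 7 values in {Fri, Mon, Sat, Sun, Thu, Tue, Wed} must be used), so x_2 = Sun.
The 6 still-open variables draw from only 6 values {Fri, Mon, Sat, Thu, Tue, Wed}, so each is used; only x_7 can be Thu, hence x_7 = Thu.
The 2 variables x_1 and x_6 are confined to {Mon, Sat}, which locks those values in; drop them from x_5.
So x_5 = Fri.

Fri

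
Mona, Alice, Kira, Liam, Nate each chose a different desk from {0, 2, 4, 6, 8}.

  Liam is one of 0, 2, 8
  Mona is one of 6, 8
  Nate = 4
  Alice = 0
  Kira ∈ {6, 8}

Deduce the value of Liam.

Alice must be 0 (only option left). Strike 0 from Liam.
Nate's domain is down to {4}, so Nate = 4.
The 3 still-open variables draw from only 3 values {2, 6, 8}, so each is used; only Liam can be 2, hence Liam = 2.

2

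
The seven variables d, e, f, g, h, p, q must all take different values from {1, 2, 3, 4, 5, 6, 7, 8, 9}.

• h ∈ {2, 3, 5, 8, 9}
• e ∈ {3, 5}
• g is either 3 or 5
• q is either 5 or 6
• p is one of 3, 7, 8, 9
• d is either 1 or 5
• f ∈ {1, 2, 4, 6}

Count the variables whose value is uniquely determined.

2

The 2 variables e and g are confined to {3, 5}, which locks those values in; drop them from d, h, p, q.
d must be 1 (only option left). So f can't be 1.
That leaves q = 6. Eliminate 6 elsewhere: f.
Determined: d=1, q=6. The other variables each still have more than one consistent value. That makes 2.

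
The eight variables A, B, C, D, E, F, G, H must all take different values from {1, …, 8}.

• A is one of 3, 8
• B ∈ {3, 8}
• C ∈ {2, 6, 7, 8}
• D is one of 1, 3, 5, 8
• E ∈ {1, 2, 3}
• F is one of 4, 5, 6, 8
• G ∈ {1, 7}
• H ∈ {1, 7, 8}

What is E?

2

Among the 8 variables, 4 fits only F (and all 8 values in {1, 2, 3, 4, 5, 6, 7, 8} must be used), so F = 4.
The 7 still-open variables together cover exactly {1, 2, 3, 5, 6, 7, 8} — 7 values for 7 variables — and 5 appears only in D's list, so D = 5.
The 6 still-open variables together cover exactly {1, 2, 3, 6, 7, 8} — 6 values for 6 variables — and 6 appears only in C's list, so C = 6.
Among the 5 still-open variables, 2 fits only E (and all 5 values in {1, 2, 3, 7, 8} must be used), so E = 2.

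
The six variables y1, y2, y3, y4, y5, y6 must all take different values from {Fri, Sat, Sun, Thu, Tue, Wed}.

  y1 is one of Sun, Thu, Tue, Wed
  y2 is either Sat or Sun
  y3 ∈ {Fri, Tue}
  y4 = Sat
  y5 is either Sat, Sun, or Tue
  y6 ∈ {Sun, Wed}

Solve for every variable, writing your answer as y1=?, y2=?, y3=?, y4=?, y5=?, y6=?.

y1=Thu, y2=Sun, y3=Fri, y4=Sat, y5=Tue, y6=Wed

y4 has just one choice, so y4 = Sat. Strike Sat from y2, y5.
y2 must be Sun (only option left). Strike Sun from y1, y5, y6.
y5 must be Tue (only option left). Remove Tue from y1, y3.
y6 has just one choice, so y6 = Wed. Strike Wed from y1.
That leaves y1 = Thu.
y3 has just one choice, so y3 = Fri.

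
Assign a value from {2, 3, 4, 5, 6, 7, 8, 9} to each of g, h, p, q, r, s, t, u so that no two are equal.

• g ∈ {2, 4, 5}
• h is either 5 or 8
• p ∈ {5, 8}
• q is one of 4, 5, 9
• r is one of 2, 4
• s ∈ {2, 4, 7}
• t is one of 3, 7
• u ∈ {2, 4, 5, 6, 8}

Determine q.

9

Among the 8 variables, 3 fits only t (and all 8 values in {2, 3, 4, 5, 6, 7, 8, 9} must be used), so t = 3.
The 7 still-open variables draw from only 7 values {2, 4, 5, 6, 7, 8, 9}, so each is used; only u can be 6, hence u = 6.
The 6 still-open variables draw from only 6 values {2, 4, 5, 7, 8, 9}, so each is used; only s can be 7, hence s = 7.
The 5 still-open variables draw from only 5 values {2, 4, 5, 8, 9}, so each is used; only q can be 9, hence q = 9.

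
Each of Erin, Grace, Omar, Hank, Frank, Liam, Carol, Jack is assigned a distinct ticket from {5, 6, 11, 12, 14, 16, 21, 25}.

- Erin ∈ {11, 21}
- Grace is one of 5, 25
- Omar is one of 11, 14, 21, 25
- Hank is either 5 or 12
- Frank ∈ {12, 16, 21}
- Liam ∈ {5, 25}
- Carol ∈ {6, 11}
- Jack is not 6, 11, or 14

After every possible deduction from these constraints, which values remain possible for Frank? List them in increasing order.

Among the 8 variables, 6 fits only Carol (and all 8 values in {5, 6, 11, 12, 14, 16, 21, 25} must be used), so Carol = 6.
The 7 still-open variables draw from only 7 values {5, 11, 12, 14, 16, 21, 25}, so each is used; only Omar can be 14, hence Omar = 14.
Among the 6 still-open variables, 11 fits only Erin (and all 6 values in {5, 11, 12, 16, 21, 25} must be used), so Erin = 11.
Grace and Liam share exactly the 2 values {5, 25}; by pigeonhole those values go to them, so strike 5, 25 from Hank, Jack.
That leaves Hank = 12. Eliminate 12 elsewhere: Frank, Jack.
No further eliminations apply; Frank can still be any of 16, 21.

16, 21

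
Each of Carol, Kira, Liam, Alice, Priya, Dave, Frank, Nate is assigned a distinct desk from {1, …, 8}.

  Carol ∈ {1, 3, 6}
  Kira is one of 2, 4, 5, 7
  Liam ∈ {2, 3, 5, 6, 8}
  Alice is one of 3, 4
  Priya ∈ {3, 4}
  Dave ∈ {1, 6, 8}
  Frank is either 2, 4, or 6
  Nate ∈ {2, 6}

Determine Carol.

1

The 8 variables draw from only 8 values {1, 2, 3, 4, 5, 6, 7, 8}, so each is used; only Kira can be 7, hence Kira = 7.
Among the 7 still-open variables, 5 fits only Liam (and all 7 values in {1, 2, 3, 4, 5, 6, 8} must be used), so Liam = 5.
The 6 still-open variables draw from only 6 values {1, 2, 3, 4, 6, 8}, so each is used; only Dave can be 8, hence Dave = 8.
The 5 still-open variables together cover exactly {1, 2, 3, 4, 6} — 5 values for 5 variables — and 1 appears only in Carol's list, so Carol = 1.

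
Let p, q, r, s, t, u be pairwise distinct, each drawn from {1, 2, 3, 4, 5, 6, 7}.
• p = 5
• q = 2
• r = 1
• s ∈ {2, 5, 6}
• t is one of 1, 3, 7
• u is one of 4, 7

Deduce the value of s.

p has just one choice, so p = 5. So s can't be 5.
q has just one choice, so q = 2. Strike 2 from s.
So s = 6.

6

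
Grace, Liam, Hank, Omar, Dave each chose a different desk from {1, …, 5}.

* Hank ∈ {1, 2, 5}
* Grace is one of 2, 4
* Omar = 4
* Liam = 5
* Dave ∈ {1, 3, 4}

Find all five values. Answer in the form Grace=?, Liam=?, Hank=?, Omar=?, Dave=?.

Grace=2, Liam=5, Hank=1, Omar=4, Dave=3

Liam's domain is down to {5}, so Liam = 5. Strike 5 from Hank.
Omar must be 4 (only option left). Strike 4 from Grace, Dave.
Grace has just one choice, so Grace = 2. Strike 2 from Hank.
Hank must be 1 (only option left). Remove 1 from Dave.
That leaves Dave = 3.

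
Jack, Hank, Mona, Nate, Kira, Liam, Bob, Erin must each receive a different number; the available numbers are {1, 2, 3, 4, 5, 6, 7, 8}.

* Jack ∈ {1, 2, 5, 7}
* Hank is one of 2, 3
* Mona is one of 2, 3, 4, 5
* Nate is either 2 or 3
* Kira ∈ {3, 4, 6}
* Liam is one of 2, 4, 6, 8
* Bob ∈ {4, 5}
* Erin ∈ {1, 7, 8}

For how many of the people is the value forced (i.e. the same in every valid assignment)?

The 2 variables Hank and Nate are confined to {2, 3}, which locks those values in; drop them from Jack, Mona, Kira, Liam.
Mona and Bob share exactly the 2 values {4, 5}; by pigeonhole those values go to them, so strike 4, 5 from Jack, Kira, Liam.
Kira has just one choice, so Kira = 6. Remove 6 from Liam.
Liam has just one choice, so Liam = 8. Strike 8 from Erin.
Determined: Kira=6, Liam=8. The other people each still have more than one consistent value. That makes 2.

2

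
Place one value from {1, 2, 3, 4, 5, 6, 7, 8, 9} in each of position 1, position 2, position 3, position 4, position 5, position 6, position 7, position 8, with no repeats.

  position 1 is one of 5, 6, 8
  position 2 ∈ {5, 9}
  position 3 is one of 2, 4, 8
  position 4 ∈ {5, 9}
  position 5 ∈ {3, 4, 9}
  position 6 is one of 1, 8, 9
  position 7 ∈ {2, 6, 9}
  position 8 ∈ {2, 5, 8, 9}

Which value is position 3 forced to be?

4

The 8 variables draw from only 8 values {1, 2, 3, 4, 5, 6, 8, 9}, so each is used; only position 6 can be 1, hence position 6 = 1.
Among the 7 still-open variables, 3 fits only position 5 (and all 7 values in {2, 3, 4, 5, 6, 8, 9} must be used), so position 5 = 3.
Among the 6 still-open variables, 4 fits only position 3 (and all 6 values in {2, 4, 5, 6, 8, 9} must be used), so position 3 = 4.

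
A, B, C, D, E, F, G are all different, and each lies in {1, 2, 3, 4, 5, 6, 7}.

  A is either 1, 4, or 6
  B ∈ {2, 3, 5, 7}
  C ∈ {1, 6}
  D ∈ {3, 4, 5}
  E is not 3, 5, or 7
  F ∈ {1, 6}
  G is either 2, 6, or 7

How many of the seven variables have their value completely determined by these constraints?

3

C and F between them cover only {1, 6} — a naked pair. Remove those values from A, E, G.
A's domain is down to {4}, so A = 4. Remove 4 from D, E.
E must be 2 (only option left). Remove 2 from B, G.
G has just one choice, so G = 7. Strike 7 from B.
Determined: A=4, E=2, G=7. The other variables each still have more than one consistent value. That makes 3.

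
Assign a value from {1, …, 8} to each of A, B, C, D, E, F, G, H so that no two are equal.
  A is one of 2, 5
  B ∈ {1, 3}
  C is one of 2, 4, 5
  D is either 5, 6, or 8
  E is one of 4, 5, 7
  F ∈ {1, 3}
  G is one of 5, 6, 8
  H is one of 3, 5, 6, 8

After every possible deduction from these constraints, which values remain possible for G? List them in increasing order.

Among the 8 variables, 7 fits only E (and all 8 values in {1, 2, 3, 4, 5, 6, 7, 8} must be used), so E = 7.
The 7 still-open variables draw from only 7 values {1, 2, 3, 4, 5, 6, 8}, so each is used; only C can be 4, hence C = 4.
Among the 6 still-open variables, 2 fits only A (and all 6 values in {1, 2, 3, 5, 6, 8} must be used), so A = 2.
B and F share exactly the 2 values {1, 3}; by pigeonhole those values go to them, so strike 1, 3 from H.
No further eliminations apply; G can still be any of 5, 6, 8.

5, 6, 8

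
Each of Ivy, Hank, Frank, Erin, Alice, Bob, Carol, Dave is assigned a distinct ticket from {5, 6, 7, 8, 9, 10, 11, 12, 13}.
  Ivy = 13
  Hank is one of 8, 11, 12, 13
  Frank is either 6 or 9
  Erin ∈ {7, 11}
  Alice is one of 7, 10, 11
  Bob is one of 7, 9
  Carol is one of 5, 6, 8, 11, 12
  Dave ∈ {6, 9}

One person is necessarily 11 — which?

Erin

Ivy's domain is down to {13}, so Ivy = 13. Remove 13 from Hank.
Frank and Dave between them cover only {6, 9} — a naked pair. Remove those values from Bob, Carol.
That leaves Bob = 7. Remove 7 from Erin, Alice.
So 11 goes to Erin.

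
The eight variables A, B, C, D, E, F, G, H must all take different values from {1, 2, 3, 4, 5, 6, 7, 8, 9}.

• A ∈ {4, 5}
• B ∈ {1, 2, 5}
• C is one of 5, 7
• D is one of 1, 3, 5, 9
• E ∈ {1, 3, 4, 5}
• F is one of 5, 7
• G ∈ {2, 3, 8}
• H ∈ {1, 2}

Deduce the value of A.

The 8 variables together cover exactly {1, 2, 3, 4, 5, 7, 8, 9} — 8 values for 8 variables — and 8 appears only in G's list, so G = 8.
Among the 7 still-open variables, 9 fits only D (and all 7 values in {1, 2, 3, 4, 5, 7, 9} must be used), so D = 9.
The 6 still-open variables together cover exactly {1, 2, 3, 4, 5, 7} — 6 values for 6 variables — and 3 appears only in E's list, so E = 3.
The 5 still-open variables together cover exactly {1, 2, 4, 5, 7} — 5 values for 5 variables — and 4 appears only in A's list, so A = 4.

4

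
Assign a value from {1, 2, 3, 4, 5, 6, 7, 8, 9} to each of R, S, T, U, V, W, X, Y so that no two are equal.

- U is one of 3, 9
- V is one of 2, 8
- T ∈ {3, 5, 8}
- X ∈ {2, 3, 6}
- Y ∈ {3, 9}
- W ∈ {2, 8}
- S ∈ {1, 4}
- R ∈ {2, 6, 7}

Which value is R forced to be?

7

U and Y share exactly the 2 values {3, 9}; by pigeonhole those values go to them, so strike 3, 9 from T, X.
V and W between them cover only {2, 8} — a naked pair. Remove those values from R, T, X.
T's domain is down to {5}, so T = 5.
X has just one choice, so X = 6. Strike 6 from R.
So R = 7.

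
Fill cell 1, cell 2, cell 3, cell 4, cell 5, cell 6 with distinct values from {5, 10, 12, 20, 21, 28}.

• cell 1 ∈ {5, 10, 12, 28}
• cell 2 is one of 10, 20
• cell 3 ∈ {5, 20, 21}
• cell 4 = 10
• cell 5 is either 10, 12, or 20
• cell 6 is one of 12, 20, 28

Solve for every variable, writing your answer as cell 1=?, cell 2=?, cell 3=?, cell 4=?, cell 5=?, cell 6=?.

cell 1=5, cell 2=20, cell 3=21, cell 4=10, cell 5=12, cell 6=28

cell 4 must be 10 (only option left). Strike 10 from cell 1, cell 2, cell 5.
cell 2 has just one choice, so cell 2 = 20. Eliminate 20 elsewhere: cell 3, cell 5, cell 6.
cell 5's domain is down to {12}, so cell 5 = 12. Remove 12 from cell 1, cell 6.
cell 6 must be 28 (only option left). So cell 1 can't be 28.
That leaves cell 1 = 5. So cell 3 can't be 5.
cell 3 has just one choice, so cell 3 = 21.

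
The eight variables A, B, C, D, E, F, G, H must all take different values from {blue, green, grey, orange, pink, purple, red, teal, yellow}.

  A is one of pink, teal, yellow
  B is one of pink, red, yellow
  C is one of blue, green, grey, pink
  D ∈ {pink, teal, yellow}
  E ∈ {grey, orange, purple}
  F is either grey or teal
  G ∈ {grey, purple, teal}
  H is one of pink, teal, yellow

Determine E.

orange

The 3 variables A, D, H are confined to {pink, teal, yellow}, which locks those values in; drop them from B, C, F, G.
That leaves B = red.
F must be grey (only option left). So C, E, G can't be grey.
That leaves G = purple. So E can't be purple.
So E = orange.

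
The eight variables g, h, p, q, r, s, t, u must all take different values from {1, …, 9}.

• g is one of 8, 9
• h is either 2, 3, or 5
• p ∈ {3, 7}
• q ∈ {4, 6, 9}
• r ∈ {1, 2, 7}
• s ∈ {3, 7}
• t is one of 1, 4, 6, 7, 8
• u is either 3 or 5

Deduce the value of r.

p and s share exactly the 2 values {3, 7}; by pigeonhole those values go to them, so strike 3, 7 from h, r, t, u.
u has just one choice, so u = 5. Eliminate 5 elsewhere: h.
h must be 2 (only option left). Eliminate 2 elsewhere: r.
So r = 1.

1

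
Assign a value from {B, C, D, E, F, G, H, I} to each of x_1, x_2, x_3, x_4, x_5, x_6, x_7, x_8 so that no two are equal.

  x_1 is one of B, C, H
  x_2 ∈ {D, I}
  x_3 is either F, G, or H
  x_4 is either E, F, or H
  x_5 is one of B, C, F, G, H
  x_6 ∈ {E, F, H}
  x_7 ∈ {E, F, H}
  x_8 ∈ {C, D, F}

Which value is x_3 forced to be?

The 8 variables draw from only 8 values {B, C, D, E, F, G, H, I}, so each is used; only x_2 can be I, hence x_2 = I.
Among the 7 still-open variables, D fits only x_8 (and all 7 values in {B, C, D, E, F, G, H} must be used), so x_8 = D.
x_4, x_6, x_7 share exactly the 3 values {E, F, H}; by pigeonhole those values go to them, so strike E, F, H from x_1, x_3, x_5.
So x_3 = G.

G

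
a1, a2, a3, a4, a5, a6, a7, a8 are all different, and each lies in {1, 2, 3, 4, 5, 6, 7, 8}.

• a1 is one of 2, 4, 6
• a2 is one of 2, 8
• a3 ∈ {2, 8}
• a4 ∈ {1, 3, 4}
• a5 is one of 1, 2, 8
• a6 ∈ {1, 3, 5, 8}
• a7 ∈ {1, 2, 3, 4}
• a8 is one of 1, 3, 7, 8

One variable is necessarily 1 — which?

a5

The 8 variables draw from only 8 values {1, 2, 3, 4, 5, 6, 7, 8}, so each is used; only a6 can be 5, hence a6 = 5.
The 7 still-open variables together cover exactly {1, 2, 3, 4, 6, 7, 8} — 7 values for 7 variables — and 6 appears only in a1's list, so a1 = 6.
The 6 still-open variables draw from only 6 values {1, 2, 3, 4, 7, 8}, so each is used; only a8 can be 7, hence a8 = 7.
a2 and a3 between them cover only {2, 8} — a naked pair. Remove those values from a5, a7.
So 1 goes to a5.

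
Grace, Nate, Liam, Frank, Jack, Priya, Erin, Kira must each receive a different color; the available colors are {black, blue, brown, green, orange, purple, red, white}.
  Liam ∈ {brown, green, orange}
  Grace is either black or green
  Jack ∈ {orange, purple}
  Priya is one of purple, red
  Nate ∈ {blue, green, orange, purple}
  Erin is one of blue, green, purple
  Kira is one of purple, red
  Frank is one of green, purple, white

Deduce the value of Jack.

The 8 variables draw from only 8 values {black, blue, brown, green, orange, purple, red, white}, so each is used; only Grace can be black, hence Grace = black.
The 7 still-open variables draw from only 7 values {blue, brown, green, orange, purple, red, white}, so each is used; only Liam can be brown, hence Liam = brown.
The 6 still-open variables draw from only 6 values {blue, green, orange, purple, red, white}, so each is used; only Frank can be white, hence Frank = white.
The 2 variables Priya and Kira are confined to {purple, red}, which locks those values in; drop them from Nate, Jack, Erin.
So Jack = orange.

orange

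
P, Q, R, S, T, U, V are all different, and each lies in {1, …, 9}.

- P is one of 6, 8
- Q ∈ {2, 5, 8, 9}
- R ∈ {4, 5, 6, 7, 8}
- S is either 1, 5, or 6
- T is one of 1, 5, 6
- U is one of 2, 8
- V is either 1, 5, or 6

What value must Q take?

The 3 variables S, T, V are confined to {1, 5, 6}, which locks those values in; drop them from P, Q, R.
P must be 8 (only option left). Strike 8 from Q, R, U.
U's domain is down to {2}, so U = 2. Remove 2 from Q.
So Q = 9.

9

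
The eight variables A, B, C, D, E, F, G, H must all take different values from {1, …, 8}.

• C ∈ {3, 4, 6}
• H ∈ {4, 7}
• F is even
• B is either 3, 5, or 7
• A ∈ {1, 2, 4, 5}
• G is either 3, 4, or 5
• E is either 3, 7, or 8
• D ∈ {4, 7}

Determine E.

8

The 8 variables draw from only 8 values {1, 2, 3, 4, 5, 6, 7, 8}, so each is used; only A can be 1, hence A = 1.
The 7 still-open variables together cover exactly {2, 3, 4, 5, 6, 7, 8} — 7 values for 7 variables — and 2 appears only in F's list, so F = 2.
The 6 still-open variables together cover exactly {3, 4, 5, 6, 7, 8} — 6 values for 6 variables — and 6 appears only in C's list, so C = 6.
The 5 still-open variables together cover exactly {3, 4, 5, 7, 8} — 5 values for 5 variables — and 8 appears only in E's list, so E = 8.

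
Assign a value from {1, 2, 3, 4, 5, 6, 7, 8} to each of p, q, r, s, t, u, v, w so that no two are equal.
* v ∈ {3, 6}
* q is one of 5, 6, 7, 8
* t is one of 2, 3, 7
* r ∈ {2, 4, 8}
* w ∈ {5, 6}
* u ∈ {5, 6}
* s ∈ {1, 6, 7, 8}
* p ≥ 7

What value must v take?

3

Among the 8 variables, 1 fits only s (and all 8 values in {1, 2, 3, 4, 5, 6, 7, 8} must be used), so s = 1.
The 7 still-open variables together cover exactly {2, 3, 4, 5, 6, 7, 8} — 7 values for 7 variables — and 4 appears only in r's list, so r = 4.
The 6 still-open variables draw from only 6 values {2, 3, 5, 6, 7, 8}, so each is used; only t can be 2, hence t = 2.
The 5 still-open variables draw from only 5 values {3, 5, 6, 7, 8}, so each is used; only v can be 3, hence v = 3.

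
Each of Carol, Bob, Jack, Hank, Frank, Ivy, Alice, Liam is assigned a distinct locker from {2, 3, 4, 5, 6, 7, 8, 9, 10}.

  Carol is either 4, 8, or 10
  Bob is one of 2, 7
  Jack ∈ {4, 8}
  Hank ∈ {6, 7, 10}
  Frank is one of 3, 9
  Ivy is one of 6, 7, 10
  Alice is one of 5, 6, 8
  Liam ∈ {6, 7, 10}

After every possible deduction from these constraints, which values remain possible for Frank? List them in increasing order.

The 3 variables Hank, Ivy, Liam are confined to {6, 7, 10}, which locks those values in; drop them from Carol, Bob, Alice.
Bob must be 2 (only option left).
Carol and Jack between them cover only {4, 8} — a naked pair. Remove those values from Alice.
Alice must be 5 (only option left).
No further eliminations apply; Frank can still be any of 3, 9.

3, 9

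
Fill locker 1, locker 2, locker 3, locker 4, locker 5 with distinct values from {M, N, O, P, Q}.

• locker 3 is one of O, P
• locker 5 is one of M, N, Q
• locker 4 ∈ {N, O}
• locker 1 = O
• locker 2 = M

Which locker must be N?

locker 1's domain is down to {O}, so locker 1 = O. Remove O from locker 3, locker 4.
So N goes to locker 4.

locker 4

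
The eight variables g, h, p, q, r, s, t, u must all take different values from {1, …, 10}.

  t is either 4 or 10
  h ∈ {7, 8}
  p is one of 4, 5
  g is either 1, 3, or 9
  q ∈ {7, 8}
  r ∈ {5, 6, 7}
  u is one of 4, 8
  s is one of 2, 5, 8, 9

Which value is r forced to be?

6

h and q share exactly the 2 values {7, 8}; by pigeonhole those values go to them, so strike 7, 8 from r, s, u.
u has just one choice, so u = 4. Eliminate 4 elsewhere: p, t.
That leaves p = 5. So r, s can't be 5.
So r = 6.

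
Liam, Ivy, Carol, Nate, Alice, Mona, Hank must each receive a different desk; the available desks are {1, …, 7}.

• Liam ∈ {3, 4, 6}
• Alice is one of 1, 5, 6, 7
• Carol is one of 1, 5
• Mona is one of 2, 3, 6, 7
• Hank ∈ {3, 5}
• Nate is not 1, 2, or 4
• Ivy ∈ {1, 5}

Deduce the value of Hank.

3

Among the 7 variables, 2 fits only Mona (and all 7 values in {1, 2, 3, 4, 5, 6, 7} must be used), so Mona = 2.
Among the 6 still-open variables, 4 fits only Liam (and all 6 values in {1, 3, 4, 5, 6, 7} must be used), so Liam = 4.
Ivy and Carol between them cover only {1, 5} — a naked pair. Remove those values from Nate, Alice, Hank.
So Hank = 3.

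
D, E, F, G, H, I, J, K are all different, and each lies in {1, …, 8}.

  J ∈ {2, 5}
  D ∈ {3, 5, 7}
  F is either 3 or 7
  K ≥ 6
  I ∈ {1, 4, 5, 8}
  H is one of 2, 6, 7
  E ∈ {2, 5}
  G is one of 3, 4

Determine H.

Among the 8 variables, 1 fits only I (and all 8 values in {1, 2, 3, 4, 5, 6, 7, 8} must be used), so I = 1.
The 7 still-open variables draw from only 7 values {2, 3, 4, 5, 6, 7, 8}, so each is used; only G can be 4, hence G = 4.
The 6 still-open variables draw from only 6 values {2, 3, 5, 6, 7, 8}, so each is used; only K can be 8, hence K = 8.
Among the 5 still-open variables, 6 fits only H (and all 5 values in {2, 3, 5, 6, 7} must be used), so H = 6.

6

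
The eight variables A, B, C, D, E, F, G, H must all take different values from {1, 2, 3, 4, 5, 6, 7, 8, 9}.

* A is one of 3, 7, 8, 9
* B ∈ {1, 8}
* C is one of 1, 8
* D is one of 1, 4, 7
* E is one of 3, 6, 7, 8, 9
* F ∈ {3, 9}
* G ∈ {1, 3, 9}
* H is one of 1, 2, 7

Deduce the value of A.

7

The 8 variables draw from only 8 values {1, 2, 3, 4, 6, 7, 8, 9}, so each is used; only H can be 2, hence H = 2.
The 7 still-open variables draw from only 7 values {1, 3, 4, 6, 7, 8, 9}, so each is used; only D can be 4, hence D = 4.
Among the 6 still-open variables, 6 fits only E (and all 6 values in {1, 3, 6, 7, 8, 9} must be used), so E = 6.
Among the 5 still-open variables, 7 fits only A (and all 5 values in {1, 3, 7, 8, 9} must be used), so A = 7.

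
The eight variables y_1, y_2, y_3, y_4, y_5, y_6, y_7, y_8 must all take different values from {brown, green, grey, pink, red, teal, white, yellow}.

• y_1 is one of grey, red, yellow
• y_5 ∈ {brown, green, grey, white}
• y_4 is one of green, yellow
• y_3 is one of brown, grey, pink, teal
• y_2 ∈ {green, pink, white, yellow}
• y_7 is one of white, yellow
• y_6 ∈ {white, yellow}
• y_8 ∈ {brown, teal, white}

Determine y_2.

pink

Among the 8 variables, red fits only y_1 (and all 8 values in {brown, green, grey, pink, red, teal, white, yellow} must be used), so y_1 = red.
The 2 variables y_6 and y_7 are confined to {white, yellow}, which locks those values in; drop them from y_2, y_4, y_5, y_8.
y_4's domain is down to {green}, so y_4 = green. Eliminate green elsewhere: y_2, y_5.
So y_2 = pink.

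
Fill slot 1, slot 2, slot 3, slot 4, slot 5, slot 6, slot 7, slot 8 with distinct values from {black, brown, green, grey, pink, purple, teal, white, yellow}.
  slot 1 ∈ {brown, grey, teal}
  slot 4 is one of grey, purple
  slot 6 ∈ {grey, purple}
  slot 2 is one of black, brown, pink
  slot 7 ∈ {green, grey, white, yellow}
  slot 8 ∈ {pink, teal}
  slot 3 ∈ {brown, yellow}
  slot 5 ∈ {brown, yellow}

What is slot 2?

slot 3 and slot 5 share exactly the 2 values {brown, yellow}; by pigeonhole those values go to them, so strike brown, yellow from slot 1, slot 2, slot 7.
The 2 variables slot 4 and slot 6 are confined to {grey, purple}, which locks those values in; drop them from slot 1, slot 7.
That leaves slot 1 = teal. Eliminate teal elsewhere: slot 8.
slot 8 has just one choice, so slot 8 = pink. Strike pink from slot 2.
So slot 2 = black.

black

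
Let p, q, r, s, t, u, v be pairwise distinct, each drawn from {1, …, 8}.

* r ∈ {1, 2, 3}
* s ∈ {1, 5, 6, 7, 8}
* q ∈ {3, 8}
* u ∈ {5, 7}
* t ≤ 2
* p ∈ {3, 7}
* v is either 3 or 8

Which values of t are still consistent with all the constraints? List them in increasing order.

1, 2

Among the 7 variables, 6 fits only s (and all 7 values in {1, 2, 3, 5, 6, 7, 8} must be used), so s = 6.
The 6 still-open variables together cover exactly {1, 2, 3, 5, 7, 8} — 6 values for 6 variables — and 5 appears only in u's list, so u = 5.
The 5 still-open variables draw from only 5 values {1, 2, 3, 7, 8}, so each is used; only p can be 7, hence p = 7.
q and v share exactly the 2 values {3, 8}; by pigeonhole those values go to them, so strike 3, 8 from r.
No further eliminations apply; t can still be any of 1, 2.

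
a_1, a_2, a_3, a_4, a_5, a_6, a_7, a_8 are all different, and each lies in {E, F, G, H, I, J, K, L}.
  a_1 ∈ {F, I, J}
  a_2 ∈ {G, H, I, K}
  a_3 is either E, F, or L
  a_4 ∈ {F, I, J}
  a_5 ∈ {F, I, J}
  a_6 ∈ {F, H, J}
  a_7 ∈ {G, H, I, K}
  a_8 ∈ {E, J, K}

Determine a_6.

H

The 8 variables together cover exactly {E, F, G, H, I, J, K, L} — 8 values for 8 variables — and L appears only in a_3's list, so a_3 = L.
The 7 still-open variables together cover exactly {E, F, G, H, I, J, K} — 7 values for 7 variables — and E appears only in a_8's list, so a_8 = E.
a_1, a_4, a_5 share exactly the 3 values {F, I, J}; by pigeonhole those values go to them, so strike F, I, J from a_2, a_6, a_7.
So a_6 = H.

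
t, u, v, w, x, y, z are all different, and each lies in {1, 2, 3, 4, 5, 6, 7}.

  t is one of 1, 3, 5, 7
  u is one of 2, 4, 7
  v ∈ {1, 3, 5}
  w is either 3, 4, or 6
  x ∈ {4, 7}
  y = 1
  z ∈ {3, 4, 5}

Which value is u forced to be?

2

y's domain is down to {1}, so y = 1. So t, v can't be 1.
The 6 still-open variables draw from only 6 values {2, 3, 4, 5, 6, 7}, so each is used; only u can be 2, hence u = 2.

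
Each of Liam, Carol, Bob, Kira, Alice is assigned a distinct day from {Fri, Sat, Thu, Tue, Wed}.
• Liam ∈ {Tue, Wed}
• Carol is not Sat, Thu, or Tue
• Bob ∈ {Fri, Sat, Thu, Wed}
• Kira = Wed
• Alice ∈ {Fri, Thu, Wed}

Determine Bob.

Sat

Kira has just one choice, so Kira = Wed. Remove Wed from Liam, Carol, Bob, Alice.
Liam's domain is down to {Tue}, so Liam = Tue.
Carol has just one choice, so Carol = Fri. Strike Fri from Bob, Alice.
Alice must be Thu (only option left). Remove Thu from Bob.
So Bob = Sat.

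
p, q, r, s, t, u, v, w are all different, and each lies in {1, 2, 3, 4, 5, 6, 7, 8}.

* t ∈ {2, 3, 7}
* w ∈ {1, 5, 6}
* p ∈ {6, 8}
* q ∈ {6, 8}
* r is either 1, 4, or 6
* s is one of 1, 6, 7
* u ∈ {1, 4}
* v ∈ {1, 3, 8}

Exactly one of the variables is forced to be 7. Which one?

s

The 8 variables draw from only 8 values {1, 2, 3, 4, 5, 6, 7, 8}, so each is used; only t can be 2, hence t = 2.
The 7 still-open variables draw from only 7 values {1, 3, 4, 5, 6, 7, 8}, so each is used; only v can be 3, hence v = 3.
The 6 still-open variables together cover exactly {1, 4, 5, 6, 7, 8} — 6 values for 6 variables — and 5 appears only in w's list, so w = 5.
Among the 5 still-open variables, 7 fits only s (and all 5 values in {1, 4, 6, 7, 8} must be used), so s = 7.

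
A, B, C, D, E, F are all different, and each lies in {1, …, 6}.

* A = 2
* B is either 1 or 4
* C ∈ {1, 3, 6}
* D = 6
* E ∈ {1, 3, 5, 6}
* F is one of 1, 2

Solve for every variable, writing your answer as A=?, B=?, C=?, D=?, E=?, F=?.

A's domain is down to {2}, so A = 2. So F can't be 2.
D has just one choice, so D = 6. So C, E can't be 6.
F has just one choice, so F = 1. Strike 1 from B, C, E.
B must be 4 (only option left).
That leaves C = 3. Remove 3 from E.
E's domain is down to {5}, so E = 5.

A=2, B=4, C=3, D=6, E=5, F=1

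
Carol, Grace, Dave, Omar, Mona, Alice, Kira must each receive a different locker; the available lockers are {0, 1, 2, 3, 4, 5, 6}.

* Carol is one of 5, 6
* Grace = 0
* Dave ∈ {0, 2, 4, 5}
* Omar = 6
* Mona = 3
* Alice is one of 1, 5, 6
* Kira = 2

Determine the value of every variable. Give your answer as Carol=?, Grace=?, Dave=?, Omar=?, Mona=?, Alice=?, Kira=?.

Carol=5, Grace=0, Dave=4, Omar=6, Mona=3, Alice=1, Kira=2

Grace must be 0 (only option left). Remove 0 from Dave.
Omar's domain is down to {6}, so Omar = 6. Remove 6 from Carol, Alice.
That leaves Mona = 3.
Kira has just one choice, so Kira = 2. Eliminate 2 elsewhere: Dave.
Carol's domain is down to {5}, so Carol = 5. Remove 5 from Dave, Alice.
Dave must be 4 (only option left).
Alice must be 1 (only option left).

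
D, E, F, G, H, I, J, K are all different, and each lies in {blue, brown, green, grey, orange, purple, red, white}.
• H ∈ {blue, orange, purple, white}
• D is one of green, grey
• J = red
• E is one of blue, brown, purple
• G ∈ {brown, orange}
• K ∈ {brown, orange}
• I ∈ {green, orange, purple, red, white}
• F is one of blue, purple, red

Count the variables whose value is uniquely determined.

J must be red (only option left). So F, I can't be red.
The 7 still-open variables together cover exactly {blue, brown, green, grey, orange, purple, white} — 7 values for 7 variables — and grey appears only in D's list, so D = grey.
Among the 6 still-open variables, green fits only I (and all 6 values in {blue, brown, green, orange, purple, white} must be used), so I = green.
The 5 still-open variables draw from only 5 values {blue, brown, orange, purple, white}, so each is used; only H can be white, hence H = white.
The 2 variables G and K are confined to {brown, orange}, which locks those values in; drop them from E.
Determined: D=grey, H=white, I=green, J=red. The other variables each still have more than one consistent value. That makes 4.

4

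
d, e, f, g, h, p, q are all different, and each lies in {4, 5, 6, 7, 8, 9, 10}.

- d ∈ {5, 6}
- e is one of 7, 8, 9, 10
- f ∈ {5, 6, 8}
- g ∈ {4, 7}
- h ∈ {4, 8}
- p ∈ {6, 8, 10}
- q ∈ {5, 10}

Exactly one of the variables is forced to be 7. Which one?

The 7 variables draw from only 7 values {4, 5, 6, 7, 8, 9, 10}, so each is used; only e can be 9, hence e = 9.
The 6 still-open variables together cover exactly {4, 5, 6, 7, 8, 10} — 6 values for 6 variables — and 7 appears only in g's list, so g = 7.

g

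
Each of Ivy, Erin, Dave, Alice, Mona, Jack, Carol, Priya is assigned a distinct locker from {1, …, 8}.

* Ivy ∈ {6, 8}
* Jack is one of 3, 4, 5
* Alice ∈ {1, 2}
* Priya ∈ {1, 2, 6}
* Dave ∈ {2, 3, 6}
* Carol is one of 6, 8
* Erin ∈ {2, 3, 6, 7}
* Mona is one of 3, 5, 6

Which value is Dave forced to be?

3

Among the 8 variables, 4 fits only Jack (and all 8 values in {1, 2, 3, 4, 5, 6, 7, 8} must be used), so Jack = 4.
The 7 still-open variables together cover exactly {1, 2, 3, 5, 6, 7, 8} — 7 values for 7 variables — and 5 appears only in Mona's list, so Mona = 5.
The 6 still-open variables together cover exactly {1, 2, 3, 6, 7, 8} — 6 values for 6 variables — and 7 appears only in Erin's list, so Erin = 7.
The 5 still-open variables draw from only 5 values {1, 2, 3, 6, 8}, so each is used; only Dave can be 3, hence Dave = 3.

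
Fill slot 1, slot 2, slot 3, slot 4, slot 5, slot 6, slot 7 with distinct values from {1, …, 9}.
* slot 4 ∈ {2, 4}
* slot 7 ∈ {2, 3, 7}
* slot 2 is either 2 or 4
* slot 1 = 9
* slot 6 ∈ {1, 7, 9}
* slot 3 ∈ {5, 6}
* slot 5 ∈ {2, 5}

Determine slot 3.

6

slot 1's domain is down to {9}, so slot 1 = 9. So slot 6 can't be 9.
The 2 variables slot 2 and slot 4 are confined to {2, 4}, which locks those values in; drop them from slot 5, slot 7.
slot 5 has just one choice, so slot 5 = 5. Strike 5 from slot 3.
So slot 3 = 6.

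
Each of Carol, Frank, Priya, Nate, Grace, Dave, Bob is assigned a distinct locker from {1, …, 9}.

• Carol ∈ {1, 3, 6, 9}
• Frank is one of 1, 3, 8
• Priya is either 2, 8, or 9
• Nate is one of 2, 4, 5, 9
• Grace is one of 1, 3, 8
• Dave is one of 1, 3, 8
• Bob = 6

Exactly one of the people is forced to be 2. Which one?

Bob has just one choice, so Bob = 6. Remove 6 from Carol.
The 3 variables Frank, Grace, Dave are confined to {1, 3, 8}, which locks those values in; drop them from Carol, Priya.
That leaves Carol = 9. Strike 9 from Priya, Nate.
So 2 goes to Priya.

Priya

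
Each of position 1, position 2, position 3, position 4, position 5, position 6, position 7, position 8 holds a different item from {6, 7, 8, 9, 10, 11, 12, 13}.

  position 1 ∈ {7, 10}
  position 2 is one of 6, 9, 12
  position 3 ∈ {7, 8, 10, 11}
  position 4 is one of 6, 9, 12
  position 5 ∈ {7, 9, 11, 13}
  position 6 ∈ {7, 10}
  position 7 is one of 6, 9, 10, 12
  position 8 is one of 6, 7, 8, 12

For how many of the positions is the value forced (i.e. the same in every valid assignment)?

The 8 variables together cover exactly {6, 7, 8, 9, 10, 11, 12, 13} — 8 values for 8 variables — and 13 appears only in position 5's list, so position 5 = 13.
The 7 still-open variables draw from only 7 values {6, 7, 8, 9, 10, 11, 12}, so each is used; only position 3 can be 11, hence position 3 = 11.
Among the 6 still-open variables, 8 fits only position 8 (and all 6 values in {6, 7, 8, 9, 10, 12} must be used), so position 8 = 8.
position 1 and position 6 share exactly the 2 values {7, 10}; by pigeonhole those values go to them, so strike 7, 10 from position 7.
Determined: position 3=11, position 5=13, position 8=8. The other positions each still have more than one consistent value. That makes 3.

3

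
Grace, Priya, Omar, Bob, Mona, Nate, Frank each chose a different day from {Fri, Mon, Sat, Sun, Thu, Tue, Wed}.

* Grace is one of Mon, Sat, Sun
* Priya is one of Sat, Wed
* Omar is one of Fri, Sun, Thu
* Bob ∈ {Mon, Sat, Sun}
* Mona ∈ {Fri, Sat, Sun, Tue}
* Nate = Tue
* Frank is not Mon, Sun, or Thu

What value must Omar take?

Thu

Nate must be Tue (only option left). Eliminate Tue elsewhere: Mona, Frank.
Among the 6 still-open variables, Thu fits only Omar (and all 6 values in {Fri, Mon, Sat, Sun, Thu, Wed} must be used), so Omar = Thu.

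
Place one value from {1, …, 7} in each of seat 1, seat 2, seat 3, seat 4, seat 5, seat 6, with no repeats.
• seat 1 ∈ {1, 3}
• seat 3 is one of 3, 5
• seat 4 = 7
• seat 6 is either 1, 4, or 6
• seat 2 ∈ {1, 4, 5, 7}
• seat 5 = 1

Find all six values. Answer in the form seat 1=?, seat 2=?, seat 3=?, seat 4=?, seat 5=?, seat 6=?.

seat 4 must be 7 (only option left). Strike 7 from seat 2.
seat 5 must be 1 (only option left). Eliminate 1 elsewhere: seat 1, seat 2, seat 6.
seat 1's domain is down to {3}, so seat 1 = 3. Eliminate 3 elsewhere: seat 3.
seat 3 has just one choice, so seat 3 = 5. Remove 5 from seat 2.
seat 2's domain is down to {4}, so seat 2 = 4. Remove 4 from seat 6.
seat 6 has just one choice, so seat 6 = 6.

seat 1=3, seat 2=4, seat 3=5, seat 4=7, seat 5=1, seat 6=6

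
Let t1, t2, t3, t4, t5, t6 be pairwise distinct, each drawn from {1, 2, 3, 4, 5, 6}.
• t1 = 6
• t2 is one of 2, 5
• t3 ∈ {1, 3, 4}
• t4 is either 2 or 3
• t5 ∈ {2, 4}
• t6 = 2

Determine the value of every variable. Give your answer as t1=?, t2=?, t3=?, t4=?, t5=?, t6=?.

t1's domain is down to {6}, so t1 = 6.
t6's domain is down to {2}, so t6 = 2. Eliminate 2 elsewhere: t2, t4, t5.
t2 must be 5 (only option left).
t4 has just one choice, so t4 = 3. Remove 3 from t3.
That leaves t5 = 4. Strike 4 from t3.
t3 has just one choice, so t3 = 1.

t1=6, t2=5, t3=1, t4=3, t5=4, t6=2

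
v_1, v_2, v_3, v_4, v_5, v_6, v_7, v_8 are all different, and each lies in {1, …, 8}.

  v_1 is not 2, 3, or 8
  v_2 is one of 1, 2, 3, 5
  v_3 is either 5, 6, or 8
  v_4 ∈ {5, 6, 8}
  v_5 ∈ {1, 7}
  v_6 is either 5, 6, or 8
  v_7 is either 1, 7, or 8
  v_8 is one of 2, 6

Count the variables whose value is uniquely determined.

3

Among the 8 variables, 3 fits only v_2 (and all 8 values in {1, 2, 3, 4, 5, 6, 7, 8} must be used), so v_2 = 3.
The 7 still-open variables together cover exactly {1, 2, 4, 5, 6, 7, 8} — 7 values for 7 variables — and 2 appears only in v_8's list, so v_8 = 2.
The 6 still-open variables draw from only 6 values {1, 4, 5, 6, 7, 8}, so each is used; only v_1 can be 4, hence v_1 = 4.
v_3, v_4, v_6 share exactly the 3 values {5, 6, 8}; by pigeonhole those values go to them, so strike 5, 6, 8 from v_7.
Determined: v_1=4, v_2=3, v_8=2. The other variables each still have more than one consistent value. That makes 3.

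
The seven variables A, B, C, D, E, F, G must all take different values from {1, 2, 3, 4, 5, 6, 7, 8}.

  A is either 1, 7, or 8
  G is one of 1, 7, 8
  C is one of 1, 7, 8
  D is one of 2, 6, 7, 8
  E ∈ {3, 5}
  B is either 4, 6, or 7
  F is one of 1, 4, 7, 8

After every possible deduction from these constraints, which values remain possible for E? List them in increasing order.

3, 5

A, C, G share exactly the 3 values {1, 7, 8}; by pigeonhole those values go to them, so strike 1, 7, 8 from B, D, F.
That leaves F = 4. Remove 4 from B.
B's domain is down to {6}, so B = 6. Strike 6 from D.
That leaves D = 2.
No further eliminations apply; E can still be any of 3, 5.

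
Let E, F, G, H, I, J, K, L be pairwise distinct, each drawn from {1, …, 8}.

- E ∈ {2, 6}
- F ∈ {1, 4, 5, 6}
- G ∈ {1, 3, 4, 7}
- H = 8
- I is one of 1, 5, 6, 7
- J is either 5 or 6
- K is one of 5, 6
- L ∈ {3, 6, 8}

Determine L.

3

H's domain is down to {8}, so H = 8. Remove 8 from L.
The 7 still-open variables together cover exactly {1, 2, 3, 4, 5, 6, 7} — 7 values for 7 variables — and 2 appears only in E's list, so E = 2.
The 2 variables J and K are confined to {5, 6}, which locks those values in; drop them from F, I, L.
So L = 3.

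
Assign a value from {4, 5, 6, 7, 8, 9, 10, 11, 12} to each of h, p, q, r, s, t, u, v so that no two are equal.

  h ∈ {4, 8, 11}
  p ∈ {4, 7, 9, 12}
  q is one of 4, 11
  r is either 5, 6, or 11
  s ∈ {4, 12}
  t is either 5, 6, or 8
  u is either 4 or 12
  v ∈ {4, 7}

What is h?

8

Among the 8 variables, 9 fits only p (and all 8 values in {4, 5, 6, 7, 8, 9, 11, 12} must be used), so p = 9.
The 7 still-open variables draw from only 7 values {4, 5, 6, 7, 8, 11, 12}, so each is used; only v can be 7, hence v = 7.
The 2 variables s and u are confined to {4, 12}, which locks those values in; drop them from h, q.
That leaves q = 11. So h, r can't be 11.
So h = 8.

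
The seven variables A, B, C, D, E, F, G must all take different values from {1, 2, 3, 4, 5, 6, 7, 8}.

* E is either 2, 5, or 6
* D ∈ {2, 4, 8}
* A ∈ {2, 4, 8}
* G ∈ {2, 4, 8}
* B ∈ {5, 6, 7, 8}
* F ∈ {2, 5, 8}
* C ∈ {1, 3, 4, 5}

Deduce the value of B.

A, D, G share exactly the 3 values {2, 4, 8}; by pigeonhole those values go to them, so strike 2, 4, 8 from B, C, E, F.
That leaves F = 5. Eliminate 5 elsewhere: B, C, E.
E must be 6 (only option left). Eliminate 6 elsewhere: B.
So B = 7.

7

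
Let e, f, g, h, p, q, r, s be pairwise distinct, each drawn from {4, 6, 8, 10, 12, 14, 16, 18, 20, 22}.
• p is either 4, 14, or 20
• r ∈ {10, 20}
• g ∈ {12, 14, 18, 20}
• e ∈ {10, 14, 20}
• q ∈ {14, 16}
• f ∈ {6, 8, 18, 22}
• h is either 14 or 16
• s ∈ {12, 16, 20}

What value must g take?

h and q between them cover only {14, 16} — a naked pair. Remove those values from e, g, p, s.
The 2 variables e and r are confined to {10, 20}, which locks those values in; drop them from g, p, s.
p must be 4 (only option left).
s has just one choice, so s = 12. Strike 12 from g.
So g = 18.

18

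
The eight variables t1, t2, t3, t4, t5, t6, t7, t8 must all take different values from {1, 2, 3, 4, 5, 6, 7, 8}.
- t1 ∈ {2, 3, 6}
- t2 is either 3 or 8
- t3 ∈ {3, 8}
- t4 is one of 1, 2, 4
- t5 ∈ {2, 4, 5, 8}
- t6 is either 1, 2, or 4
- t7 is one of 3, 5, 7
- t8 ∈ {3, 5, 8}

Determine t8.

5

The 8 variables together cover exactly {1, 2, 3, 4, 5, 6, 7, 8} — 8 values for 8 variables — and 6 appears only in t1's list, so t1 = 6.
Among the 7 still-open variables, 7 fits only t7 (and all 7 values in {1, 2, 3, 4, 5, 7, 8} must be used), so t7 = 7.
t2 and t3 share exactly the 2 values {3, 8}; by pigeonhole those values go to them, so strike 3, 8 from t5, t8.
So t8 = 5.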